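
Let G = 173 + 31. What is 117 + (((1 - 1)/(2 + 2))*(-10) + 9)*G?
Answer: 1953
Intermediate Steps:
G = 204
117 + (((1 - 1)/(2 + 2))*(-10) + 9)*G = 117 + (((1 - 1)/(2 + 2))*(-10) + 9)*204 = 117 + ((0/4)*(-10) + 9)*204 = 117 + ((0*(1/4))*(-10) + 9)*204 = 117 + (0*(-10) + 9)*204 = 117 + (0 + 9)*204 = 117 + 9*204 = 117 + 1836 = 1953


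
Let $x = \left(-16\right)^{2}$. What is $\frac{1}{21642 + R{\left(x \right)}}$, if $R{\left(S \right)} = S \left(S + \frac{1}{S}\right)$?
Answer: $\frac{1}{87179} \approx 1.1471 \cdot 10^{-5}$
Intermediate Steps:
$x = 256$
$\frac{1}{21642 + R{\left(x \right)}} = \frac{1}{21642 + \left(1 + 256^{2}\right)} = \frac{1}{21642 + \left(1 + 65536\right)} = \frac{1}{21642 + 65537} = \frac{1}{87179}$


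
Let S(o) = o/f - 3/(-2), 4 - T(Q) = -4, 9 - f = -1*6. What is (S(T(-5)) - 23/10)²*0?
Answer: 0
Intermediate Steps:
f = 15 (f = 9 - (-1)*6 = 9 - 1*(-6) = 9 + 6 = 15)
T(Q) = 8 (T(Q) = 4 - 1*(-4) = 4 + 4 = 8)
S(o) = 3/2 + o/15 (S(o) = o/15 - 3/(-2) = o*(1/15) - 3*(-½) = o/15 + 3/2 = 3/2 + o/15)
(S(T(-5)) - 23/10)²*0 = ((3/2 + (1/15)*8) - 23/10)²*0 = ((3/2 + 8/15) - 23*⅒)²*0 = (61/30 - 23/10)²*0 = (-4/15)²*0 = (16/225)*0 = 0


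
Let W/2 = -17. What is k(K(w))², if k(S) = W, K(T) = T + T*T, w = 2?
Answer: 1156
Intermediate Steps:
W = -34 (W = 2*(-17) = -34)
K(T) = T + T²
k(S) = -34
k(K(w))² = (-34)² = 1156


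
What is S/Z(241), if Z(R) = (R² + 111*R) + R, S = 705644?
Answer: 705644/85073 ≈ 8.2946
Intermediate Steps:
Z(R) = R² + 112*R
S/Z(241) = 705644/((241*(112 + 241))) = 705644/((241*353)) = 705644/85073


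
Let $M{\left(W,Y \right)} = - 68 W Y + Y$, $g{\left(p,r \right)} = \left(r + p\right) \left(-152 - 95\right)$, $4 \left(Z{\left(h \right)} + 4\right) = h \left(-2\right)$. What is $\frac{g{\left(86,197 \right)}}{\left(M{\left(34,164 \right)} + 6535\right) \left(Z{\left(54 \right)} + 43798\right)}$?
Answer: $\frac{69901}{16301850723} \approx 4.2879 \cdot 10^{-6}$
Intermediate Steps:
$Z{\left(h \right)} = -4 - \frac{h}{2}$ ($Z{\left(h \right)} = -4 + \frac{h \left(-2\right)}{4} = -4 + \frac{\left(-2\right) h}{4} = -4 - \frac{h}{2}$)
$g{\left(p,r \right)} = - 247 p - 247 r$ ($g{\left(p,r \right)} = \left(p + r\right) \left(-247\right) = - 247 p - 247 r$)
$M{\left(W,Y \right)} = Y - 68 W Y$ ($M{\left(W,Y \right)} = - 68 W Y + Y = Y - 68 W Y$)
$\frac{g{\left(86,197 \right)}}{\left(M{\left(34,164 \right)} + 6535\right) \left(Z{\left(54 \right)} + 43798\right)} = \frac{\left(-247\right) 86 - 48659}{\left(164 \left(1 - 2312\right) + 6535\right) \left(\left(-4 - 27\right) + 43798\right)} = \frac{-21242 - 48659}{\left(164 \left(1 - 2312\right) + 6535\right) \left(\left(-4 - 27\right) + 43798\right)} = - \frac{69901}{\left(164 \left(-2311\right) + 6535\right) \left(-31 + 43798\right)} = - \frac{69901}{\left(-379004 + 6535\right) 43767} = - \frac{69901}{\left(-372469\right) 43767} = - \frac{69901}{-16301850723} = \left(-69901\right) \left(- \frac{1}{16301850723}\right) = \frac{69901}{16301850723}$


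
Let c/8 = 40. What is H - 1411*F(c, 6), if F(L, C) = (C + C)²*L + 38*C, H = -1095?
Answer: -65341683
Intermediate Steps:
c = 320 (c = 8*40 = 320)
F(L, C) = 38*C + 4*L*C² (F(L, C) = (2*C)²*L + 38*C = (4*C²)*L + 38*C = 4*L*C² + 38*C = 38*C + 4*L*C²)
H - 1411*F(c, 6) = -1095 - 2822*6*(19 + 2*6*320) = -1095 - 2822*6*(19 + 3840) = -1095 - 2822*6*3859 = -1095 - 1411*46308 = -1095 - 65340588 = -65341683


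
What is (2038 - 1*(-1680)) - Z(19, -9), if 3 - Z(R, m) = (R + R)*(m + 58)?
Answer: 5577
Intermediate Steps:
Z(R, m) = 3 - 2*R*(58 + m) (Z(R, m) = 3 - (R + R)*(m + 58) = 3 - 2*R*(58 + m))
(2038 - 1*(-1680)) - Z(19, -9) = (2038 - 1*(-1680)) - (3 - 116*19 - 2*19*(-9)) = (2038 + 1680) - (3 - 2204 + 342) = 3718 - 1*(-1859) = 3718 + 1859 = 5577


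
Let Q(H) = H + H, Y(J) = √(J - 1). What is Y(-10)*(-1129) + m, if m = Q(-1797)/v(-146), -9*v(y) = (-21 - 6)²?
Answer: 1198/27 - 1129*I*√11 ≈ 44.37 - 3744.5*I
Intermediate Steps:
v(y) = -81 (v(y) = -(-21 - 6)²/9 = -⅑*(-27)² = -⅑*729 = -81)
Y(J) = √(-1 + J)
Q(H) = 2*H
m = 1198/27 (m = (2*(-1797))/(-81) = -3594*(-1/81) = 1198/27 ≈ 44.370)
Y(-10)*(-1129) + m = √(-1 - 10)*(-1129) + 1198/27 = √(-11)*(-1129) + 1198/27 = (I*√11)*(-1129) + 1198/27 = -1129*I*√11 + 1198/27 = 1198/27 - 1129*I*√11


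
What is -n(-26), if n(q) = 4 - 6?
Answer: 2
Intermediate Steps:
n(q) = -2
-n(-26) = -1*(-2) = 2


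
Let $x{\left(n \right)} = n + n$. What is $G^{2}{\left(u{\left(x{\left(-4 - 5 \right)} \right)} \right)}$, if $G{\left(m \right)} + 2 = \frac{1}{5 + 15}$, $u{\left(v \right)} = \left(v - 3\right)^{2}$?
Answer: $\frac{1521}{400} \approx 3.8025$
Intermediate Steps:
$x{\left(n \right)} = 2 n$
$u{\left(v \right)} = \left(-3 + v\right)^{2}$
$G{\left(m \right)} = - \frac{39}{20}$ ($G{\left(m \right)} = -2 + \frac{1}{5 + 15} = -2 + \frac{1}{20} = - \frac{39}{20}$)
$G^{2}{\left(u{\left(x{\left(-4 - 5 \right)} \right)} \right)} = \left(- \frac{39}{20}\right)^{2} = \frac{1521}{400}$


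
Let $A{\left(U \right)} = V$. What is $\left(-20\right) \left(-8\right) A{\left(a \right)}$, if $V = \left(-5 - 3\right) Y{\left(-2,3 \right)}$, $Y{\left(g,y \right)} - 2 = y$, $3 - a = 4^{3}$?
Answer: $-6400$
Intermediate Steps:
$a = -61$ ($a = 3 - 4^{3} = 3 - 64 = -61$)
$Y{\left(g,y \right)} = 2 + y$
$V = -40$ ($V = \left(-5 - 3\right) \left(2 + 3\right) = \left(-8\right) 5 = -40$)
$A{\left(U \right)} = -40$
$\left(-20\right) \left(-8\right) A{\left(a \right)} = \left(-20\right) \left(-8\right) \left(-40\right) = 160 \left(-40\right) = -6400$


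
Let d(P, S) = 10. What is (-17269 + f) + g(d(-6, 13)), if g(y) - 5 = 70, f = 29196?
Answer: 12002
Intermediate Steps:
g(y) = 75 (g(y) = 5 + 70 = 75)
(-17269 + f) + g(d(-6, 13)) = (-17269 + 29196) + 75 = 11927 + 75 = 12002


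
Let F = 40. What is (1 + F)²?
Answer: 1681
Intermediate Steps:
(1 + F)² = (1 + 40)² = 41² = 1681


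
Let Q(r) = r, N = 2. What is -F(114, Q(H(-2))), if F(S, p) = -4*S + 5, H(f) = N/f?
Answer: 451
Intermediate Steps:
H(f) = 2/f
F(S, p) = 5 - 4*S
-F(114, Q(H(-2))) = -(5 - 4*114) = -(5 - 456) = -1*(-451) = 451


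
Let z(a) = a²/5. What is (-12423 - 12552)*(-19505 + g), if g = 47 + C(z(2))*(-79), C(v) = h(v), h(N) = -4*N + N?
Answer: 481228290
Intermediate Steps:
z(a) = a²/5
h(N) = -3*N
C(v) = -3*v
g = 1183/5 (g = 47 - 3*2²/5*(-79) = 47 - 3*4/5*(-79) = 47 - 3*⅘*(-79) = 47 - 12/5*(-79) = 47 + 948/5 = 1183/5 ≈ 236.60)
(-12423 - 12552)*(-19505 + g) = (-12423 - 12552)*(-19505 + 1183/5) = -24975*(-96342/5) = 481228290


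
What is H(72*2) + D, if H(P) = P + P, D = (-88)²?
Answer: 8032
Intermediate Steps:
D = 7744
H(P) = 2*P
H(72*2) + D = 2*(72*2) + 7744 = 2*144 + 7744 = 288 + 7744 = 8032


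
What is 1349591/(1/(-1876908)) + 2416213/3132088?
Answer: -95587482145653097/37736 ≈ -2.5331e+12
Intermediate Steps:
1349591/(1/(-1876908)) + 2416213/3132088 = 1349591/(-1/1876908) + 2416213*(1/3132088) = 1349591*(-1876908) + 29111/37736 = -2533058144628 + 29111/37736 = -95587482145653097/37736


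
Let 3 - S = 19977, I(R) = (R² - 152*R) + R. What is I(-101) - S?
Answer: 45426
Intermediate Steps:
I(R) = R² - 151*R
S = -19974 (S = 3 - 1*19977 = 3 - 19977 = -19974)
I(-101) - S = -101*(-151 - 101) - 1*(-19974) = -101*(-252) + 19974 = 25452 + 19974 = 45426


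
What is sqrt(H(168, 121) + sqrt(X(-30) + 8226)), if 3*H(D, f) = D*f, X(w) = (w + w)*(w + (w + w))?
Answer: sqrt(6776 + 3*sqrt(1514)) ≈ 83.022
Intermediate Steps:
X(w) = 6*w**2 (X(w) = (2*w)*(w + 2*w) = (2*w)*(3*w) = 6*w**2)
H(D, f) = D*f/3 (H(D, f) = (D*f)/3 = D*f/3)
sqrt(H(168, 121) + sqrt(X(-30) + 8226)) = sqrt((1/3)*168*121 + sqrt(6*(-30)**2 + 8226)) = sqrt(6776 + sqrt(6*900 + 8226)) = sqrt(6776 + sqrt(5400 + 8226)) = sqrt(6776 + sqrt(13626)) = sqrt(6776 + 3*sqrt(1514))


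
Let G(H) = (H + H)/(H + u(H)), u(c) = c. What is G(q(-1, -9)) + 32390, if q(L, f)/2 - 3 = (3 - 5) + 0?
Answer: 32391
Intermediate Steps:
q(L, f) = 2 (q(L, f) = 6 + 2*((3 - 5) + 0) = 6 + 2*(-2 + 0) = 6 + 2*(-2) = 6 - 4 = 2)
G(H) = 1 (G(H) = (H + H)/(H + H) = (2*H)/((2*H)) = (2*H)*(1/(2*H)) = 1)
G(q(-1, -9)) + 32390 = 1 + 32390 = 32391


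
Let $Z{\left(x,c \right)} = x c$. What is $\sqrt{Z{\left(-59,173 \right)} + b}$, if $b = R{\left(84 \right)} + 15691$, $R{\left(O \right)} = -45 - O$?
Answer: $3 \sqrt{595} \approx 73.178$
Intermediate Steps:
$b = 15562$ ($b = \left(-45 - 84\right) + 15691 = -129 + 15691 = 15562$)
$Z{\left(x,c \right)} = c x$
$\sqrt{Z{\left(-59,173 \right)} + b} = \sqrt{173 \left(-59\right) + 15562} = \sqrt{-10207 + 15562} = \sqrt{5355} = 3 \sqrt{595}$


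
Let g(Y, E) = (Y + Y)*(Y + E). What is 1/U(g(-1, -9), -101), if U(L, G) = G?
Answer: -1/101 ≈ -0.0099010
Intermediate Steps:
g(Y, E) = 2*Y*(E + Y) (g(Y, E) = (2*Y)*(E + Y) = 2*Y*(E + Y))
1/U(g(-1, -9), -101) = 1/(-101) = -1/101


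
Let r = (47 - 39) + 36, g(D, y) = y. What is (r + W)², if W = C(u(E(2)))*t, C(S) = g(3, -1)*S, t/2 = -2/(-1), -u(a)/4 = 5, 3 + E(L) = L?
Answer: 15376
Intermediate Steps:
E(L) = -3 + L
r = 44 (r = 8 + 36 = 44)
u(a) = -20 (u(a) = -4*5 = -20)
t = 4 (t = 2*(-2/(-1)) = 2*(-2*(-1)) = 2*2 = 4)
C(S) = -S
W = 80 (W = -1*(-20)*4 = 20*4 = 80)
(r + W)² = (44 + 80)² = 124² = 15376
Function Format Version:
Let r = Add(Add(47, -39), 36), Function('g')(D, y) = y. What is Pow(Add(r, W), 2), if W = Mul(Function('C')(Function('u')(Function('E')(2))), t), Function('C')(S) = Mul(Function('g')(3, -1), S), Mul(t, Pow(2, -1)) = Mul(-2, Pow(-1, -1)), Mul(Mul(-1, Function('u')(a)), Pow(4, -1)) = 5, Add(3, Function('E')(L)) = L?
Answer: 15376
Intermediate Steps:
Function('E')(L) = Add(-3, L)
r = 44 (r = Add(8, 36) = 44)
Function('u')(a) = -20 (Function('u')(a) = Mul(-4, 5) = -20)
t = 4 (t = Mul(2, Mul(-2, Pow(-1, -1))) = Mul(2, Mul(-2, -1)) = Mul(2, 2) = 4)
Function('C')(S) = Mul(-1, S)
W = 80 (W = Mul(Mul(-1, -20), 4) = Mul(20, 4) = 80)
Pow(Add(r, W), 2) = Pow(Add(44, 80), 2) = Pow(124, 2) = 15376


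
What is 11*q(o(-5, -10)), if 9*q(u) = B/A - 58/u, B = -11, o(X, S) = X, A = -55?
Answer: 649/45 ≈ 14.422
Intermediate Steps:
q(u) = 1/45 - 58/(9*u) (q(u) = (-11/(-55) - 58/u)/9 = (-11*(-1/55) - 58/u)/9 = (⅕ - 58/u)/9 = 1/45 - 58/(9*u))
11*q(o(-5, -10)) = 11*((1/45)*(-290 - 5)/(-5)) = 11*((1/45)*(-⅕)*(-295)) = 11*(59/45) = 649/45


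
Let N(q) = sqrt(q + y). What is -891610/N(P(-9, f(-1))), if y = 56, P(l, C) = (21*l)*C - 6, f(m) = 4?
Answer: 445805*I*sqrt(706)/353 ≈ 33556.0*I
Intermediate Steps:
P(l, C) = -6 + 21*C*l (P(l, C) = 21*C*l - 6 = -6 + 21*C*l)
N(q) = sqrt(56 + q) (N(q) = sqrt(q + 56) = sqrt(56 + q))
-891610/N(P(-9, f(-1))) = -891610/sqrt(56 + (-6 + 21*4*(-9))) = -891610/sqrt(56 + (-6 - 756)) = -891610/sqrt(56 - 762) = -891610*(-I*sqrt(706)/706) = -(-445805)*I*sqrt(706)/353 = 445805*I*sqrt(706)/353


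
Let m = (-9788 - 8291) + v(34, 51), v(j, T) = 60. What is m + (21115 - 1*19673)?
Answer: -16577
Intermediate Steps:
m = -18019 (m = (-9788 - 8291) + 60 = -18079 + 60 = -18019)
m + (21115 - 1*19673) = -18019 + (21115 - 1*19673) = -18019 + (21115 - 19673) = -18019 + 1442 = -16577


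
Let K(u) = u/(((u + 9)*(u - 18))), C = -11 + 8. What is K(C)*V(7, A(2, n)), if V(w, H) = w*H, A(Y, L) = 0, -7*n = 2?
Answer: 0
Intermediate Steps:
n = -2/7 (n = -⅐*2 = -2/7 ≈ -0.28571)
C = -3
K(u) = u/((-18 + u)*(9 + u)) (K(u) = u/(((9 + u)*(-18 + u))) = u/(((-18 + u)*(9 + u))) = u*(1/((-18 + u)*(9 + u))) = u/((-18 + u)*(9 + u)))
V(w, H) = H*w
K(C)*V(7, A(2, n)) = (-3/(-162 + (-3)² - 9*(-3)))*(0*7) = -3/(-162 + 9 + 27)*0 = -3/(-126)*0 = -3*(-1/126)*0 = (1/42)*0 = 0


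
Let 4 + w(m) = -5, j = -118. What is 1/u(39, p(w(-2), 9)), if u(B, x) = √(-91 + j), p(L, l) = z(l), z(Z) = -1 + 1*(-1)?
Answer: -I*√209/209 ≈ -0.069171*I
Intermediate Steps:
w(m) = -9 (w(m) = -4 - 5 = -9)
z(Z) = -2 (z(Z) = -1 - 1 = -2)
p(L, l) = -2
u(B, x) = I*√209 (u(B, x) = √(-91 - 118) = √(-209) = I*√209)
1/u(39, p(w(-2), 9)) = 1/(I*√209) = -I*√209/209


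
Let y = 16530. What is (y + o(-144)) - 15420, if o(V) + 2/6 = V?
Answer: 2897/3 ≈ 965.67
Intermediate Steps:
o(V) = -⅓ + V
(y + o(-144)) - 15420 = (16530 + (-⅓ - 144)) - 15420 = (16530 - 433/3) - 15420 = 49157/3 - 15420 = 2897/3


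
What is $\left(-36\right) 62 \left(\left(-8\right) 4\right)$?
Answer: $71424$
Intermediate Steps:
$\left(-36\right) 62 \left(\left(-8\right) 4\right) = \left(-2232\right) \left(-32\right) = 71424$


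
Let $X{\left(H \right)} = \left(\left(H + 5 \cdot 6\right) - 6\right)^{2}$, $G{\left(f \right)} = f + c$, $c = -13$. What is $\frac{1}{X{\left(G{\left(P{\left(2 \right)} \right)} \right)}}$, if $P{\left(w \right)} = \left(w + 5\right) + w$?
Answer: $\frac{1}{400} \approx 0.0025$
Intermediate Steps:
$P{\left(w \right)} = 5 + 2 w$ ($P{\left(w \right)} = \left(5 + w\right) + w = 5 + 2 w$)
$G{\left(f \right)} = -13 + f$ ($G{\left(f \right)} = f - 13 = -13 + f$)
$X{\left(H \right)} = \left(24 + H\right)^{2}$ ($X{\left(H \right)} = \left(\left(H + 30\right) - 6\right)^{2} = \left(\left(30 + H\right) - 6\right)^{2} = \left(24 + H\right)^{2}$)
$\frac{1}{X{\left(G{\left(P{\left(2 \right)} \right)} \right)}} = \frac{1}{\left(24 + \left(-13 + \left(5 + 2 \cdot 2\right)\right)\right)^{2}} = \frac{1}{\left(24 + \left(-13 + \left(5 + 4\right)\right)\right)^{2}} = \frac{1}{\left(24 + \left(-13 + 9\right)\right)^{2}} = \frac{1}{\left(24 - 4\right)^{2}} = \frac{1}{20^{2}} = \frac{1}{400}$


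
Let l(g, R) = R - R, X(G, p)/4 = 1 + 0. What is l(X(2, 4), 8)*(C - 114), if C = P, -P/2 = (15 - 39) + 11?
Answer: 0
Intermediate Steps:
X(G, p) = 4 (X(G, p) = 4*(1 + 0) = 4*1 = 4)
P = 26 (P = -2*((15 - 39) + 11) = -2*(-24 + 11) = -2*(-13) = 26)
l(g, R) = 0
C = 26
l(X(2, 4), 8)*(C - 114) = 0*(26 - 114) = 0*(-88) = 0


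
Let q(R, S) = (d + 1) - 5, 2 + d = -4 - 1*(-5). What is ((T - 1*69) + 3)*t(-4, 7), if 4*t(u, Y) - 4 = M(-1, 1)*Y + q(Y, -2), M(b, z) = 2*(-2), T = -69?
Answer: 3915/4 ≈ 978.75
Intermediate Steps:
d = -1 (d = -2 + (-4 - 1*(-5)) = -2 + (-4 + 5) = -2 + 1 = -1)
M(b, z) = -4
q(R, S) = -5 (q(R, S) = (-1 + 1) - 5 = 0 - 5 = -5)
t(u, Y) = -1/4 - Y (t(u, Y) = 1 + (-4*Y - 5)/4 = 1 + (-5 - 4*Y)/4 = 1 + (-5/4 - Y) = -1/4 - Y)
((T - 1*69) + 3)*t(-4, 7) = ((-69 - 1*69) + 3)*(-1/4 - 1*7) = ((-69 - 69) + 3)*(-1/4 - 7) = (-138 + 3)*(-29/4) = -135*(-29/4) = 3915/4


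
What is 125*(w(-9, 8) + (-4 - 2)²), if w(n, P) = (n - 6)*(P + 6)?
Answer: -21750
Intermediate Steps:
w(n, P) = (-6 + n)*(6 + P)
125*(w(-9, 8) + (-4 - 2)²) = 125*((-36 - 6*8 + 6*(-9) + 8*(-9)) + (-4 - 2)²) = 125*((-36 - 48 - 54 - 72) + (-6)²) = 125*(-210 + 36) = 125*(-174) = -21750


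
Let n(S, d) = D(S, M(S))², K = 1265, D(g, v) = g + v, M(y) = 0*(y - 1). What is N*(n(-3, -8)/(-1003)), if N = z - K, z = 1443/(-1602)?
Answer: 2027973/178534 ≈ 11.359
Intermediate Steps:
M(y) = 0 (M(y) = 0*(-1 + y) = 0)
z = -481/534 (z = 1443*(-1/1602) = -481/534 ≈ -0.90075)
n(S, d) = S² (n(S, d) = (S + 0)² = S²)
N = -675991/534 (N = -481/534 - 1*1265 = -481/534 - 1265 = -675991/534 ≈ -1265.9)
N*(n(-3, -8)/(-1003)) = -675991*(-3)²/(534*(-1003)) = -2027973*(-1)/(178*1003) = -675991/534*(-9/1003) = 2027973/178534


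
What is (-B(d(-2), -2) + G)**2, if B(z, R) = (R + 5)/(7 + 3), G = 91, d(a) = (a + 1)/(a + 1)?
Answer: 822649/100 ≈ 8226.5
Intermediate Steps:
d(a) = 1 (d(a) = (1 + a)/(1 + a) = 1)
B(z, R) = 1/2 + R/10 (B(z, R) = (5 + R)/10 = (5 + R)*(1/10) = 1/2 + R/10)
(-B(d(-2), -2) + G)**2 = (-(1/2 + (1/10)*(-2)) + 91)**2 = (-(1/2 - 1/5) + 91)**2 = (-1*3/10 + 91)**2 = (-3/10 + 91)**2 = (907/10)**2 = 822649/100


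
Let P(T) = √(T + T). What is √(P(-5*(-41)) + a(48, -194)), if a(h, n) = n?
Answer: √(-194 + √410) ≈ 13.181*I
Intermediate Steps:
P(T) = √2*√T (P(T) = √(2*T) = √2*√T)
√(P(-5*(-41)) + a(48, -194)) = √(√2*√(-5*(-41)) - 194) = √(√2*√205 - 194) = √(√410 - 194) = √(-194 + √410)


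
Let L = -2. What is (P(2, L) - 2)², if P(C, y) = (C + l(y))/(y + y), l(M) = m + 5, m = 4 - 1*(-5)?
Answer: 36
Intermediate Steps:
m = 9 (m = 4 + 5 = 9)
l(M) = 14 (l(M) = 9 + 5 = 14)
P(C, y) = (14 + C)/(2*y) (P(C, y) = (C + 14)/(y + y) = (14 + C)/((2*y)) = (14 + C)*(1/(2*y)) = (14 + C)/(2*y))
(P(2, L) - 2)² = ((½)*(14 + 2)/(-2) - 2)² = ((½)*(-½)*16 - 2)² = (-4 - 2)² = (-6)² = 36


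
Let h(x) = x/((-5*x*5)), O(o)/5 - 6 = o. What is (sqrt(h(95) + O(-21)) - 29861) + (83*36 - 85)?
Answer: -26958 + 2*I*sqrt(469)/5 ≈ -26958.0 + 8.6626*I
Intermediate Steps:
O(o) = 30 + 5*o
h(x) = -1/25 (h(x) = x/((-25*x)) = x*(-1/(25*x)) = -1/25)
(sqrt(h(95) + O(-21)) - 29861) + (83*36 - 85) = (sqrt(-1/25 + (30 + 5*(-21))) - 29861) + (83*36 - 85) = (sqrt(-1/25 + (30 - 105)) - 29861) + (2988 - 85) = (sqrt(-1/25 - 75) - 29861) + 2903 = (sqrt(-1876/25) - 29861) + 2903 = (2*I*sqrt(469)/5 - 29861) + 2903 = (-29861 + 2*I*sqrt(469)/5) + 2903 = -26958 + 2*I*sqrt(469)/5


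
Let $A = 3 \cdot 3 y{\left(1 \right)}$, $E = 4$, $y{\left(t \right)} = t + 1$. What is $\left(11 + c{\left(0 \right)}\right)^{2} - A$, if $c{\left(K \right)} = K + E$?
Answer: $207$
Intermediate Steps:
$y{\left(t \right)} = 1 + t$
$A = 18$ ($A = 3 \cdot 3 \left(1 + 1\right) = 9 \cdot 2 = 18$)
$c{\left(K \right)} = 4 + K$ ($c{\left(K \right)} = K + 4 = 4 + K$)
$\left(11 + c{\left(0 \right)}\right)^{2} - A = \left(11 + \left(4 + 0\right)\right)^{2} - 18 = \left(11 + 4\right)^{2} - 18 = 15^{2} - 18 = 225 - 18 = 207$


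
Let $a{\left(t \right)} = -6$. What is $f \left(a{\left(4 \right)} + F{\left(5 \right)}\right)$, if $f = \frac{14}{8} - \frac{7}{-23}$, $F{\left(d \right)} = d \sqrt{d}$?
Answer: $- \frac{567}{46} + \frac{945 \sqrt{5}}{92} \approx 10.642$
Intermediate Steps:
$F{\left(d \right)} = d^{\frac{3}{2}}$
$f = \frac{189}{92}$ ($f = 14 \cdot \frac{1}{8} - - \frac{7}{23} = \frac{7}{4} + \frac{7}{23} = \frac{189}{92} \approx 2.0543$)
$f \left(a{\left(4 \right)} + F{\left(5 \right)}\right) = \frac{189 \left(-6 + 5^{\frac{3}{2}}\right)}{92} = \frac{189 \left(-6 + 5 \sqrt{5}\right)}{92} = - \frac{567}{46} + \frac{945 \sqrt{5}}{92}$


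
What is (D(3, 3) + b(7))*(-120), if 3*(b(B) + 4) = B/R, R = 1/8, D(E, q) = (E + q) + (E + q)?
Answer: -3200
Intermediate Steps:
D(E, q) = 2*E + 2*q
R = 1/8 ≈ 0.12500
b(B) = -4 + 8*B/3 (b(B) = -4 + (B/(1/8))/3 = -4 + (B*8)/3 = -4 + (8*B)/3 = -4 + 8*B/3)
(D(3, 3) + b(7))*(-120) = ((2*3 + 2*3) + (-4 + (8/3)*7))*(-120) = ((6 + 6) + (-4 + 56/3))*(-120) = (12 + 44/3)*(-120) = (80/3)*(-120) = -3200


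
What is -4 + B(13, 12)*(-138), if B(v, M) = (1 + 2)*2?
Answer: -832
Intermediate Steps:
B(v, M) = 6 (B(v, M) = 3*2 = 6)
-4 + B(13, 12)*(-138) = -4 + 6*(-138) = -4 - 828 = -832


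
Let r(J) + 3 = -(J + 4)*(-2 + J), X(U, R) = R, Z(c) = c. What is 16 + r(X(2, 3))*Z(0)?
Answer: 16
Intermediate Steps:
r(J) = -3 - (-2 + J)*(4 + J) (r(J) = -3 - (J + 4)*(-2 + J) = -3 - (4 + J)*(-2 + J) = -3 - (-2 + J)*(4 + J))
16 + r(X(2, 3))*Z(0) = 16 + (5 - 1*3² - 2*3)*0 = 16 + (5 - 1*9 - 6)*0 = 16 + (5 - 9 - 6)*0 = 16 - 10*0 = 16 + 0 = 16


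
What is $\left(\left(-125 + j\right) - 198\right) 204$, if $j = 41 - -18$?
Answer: $-53856$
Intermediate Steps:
$j = 59$ ($j = 41 + 18 = 59$)
$\left(\left(-125 + j\right) - 198\right) 204 = \left(\left(-125 + 59\right) - 198\right) 204 = \left(-66 - 198\right) 204 = \left(-264\right) 204 = -53856$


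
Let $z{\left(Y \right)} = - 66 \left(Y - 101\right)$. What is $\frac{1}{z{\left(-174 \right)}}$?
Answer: $\frac{1}{18150} \approx 5.5096 \cdot 10^{-5}$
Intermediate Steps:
$z{\left(Y \right)} = 6666 - 66 Y$ ($z{\left(Y \right)} = - 66 \left(-101 + Y\right) = 6666 - 66 Y$)
$\frac{1}{z{\left(-174 \right)}} = \frac{1}{6666 - -11484} = \frac{1}{6666 + 11484} = \frac{1}{18150}$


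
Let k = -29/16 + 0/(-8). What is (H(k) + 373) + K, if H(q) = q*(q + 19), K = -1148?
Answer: -206375/256 ≈ -806.15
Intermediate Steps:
k = -29/16 (k = -29*1/16 + 0*(-1/8) = -29/16 + 0 = -29/16 ≈ -1.8125)
H(q) = q*(19 + q)
(H(k) + 373) + K = (-29*(19 - 29/16)/16 + 373) - 1148 = (-29/16*275/16 + 373) - 1148 = (-7975/256 + 373) - 1148 = 87513/256 - 1148 = -206375/256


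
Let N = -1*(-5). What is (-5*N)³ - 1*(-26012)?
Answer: 10387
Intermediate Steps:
N = 5
(-5*N)³ - 1*(-26012) = (-5*5)³ - 1*(-26012) = (-25)³ + 26012 = -15625 + 26012 = 10387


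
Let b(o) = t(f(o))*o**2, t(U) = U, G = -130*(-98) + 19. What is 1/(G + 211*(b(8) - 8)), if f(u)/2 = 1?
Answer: 1/38079 ≈ 2.6261e-5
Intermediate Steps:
f(u) = 2 (f(u) = 2*1 = 2)
G = 12759 (G = 12740 + 19 = 12759)
b(o) = 2*o**2
1/(G + 211*(b(8) - 8)) = 1/(12759 + 211*(2*8**2 - 8)) = 1/(12759 + 211*(2*64 - 8)) = 1/(12759 + 211*(128 - 8)) = 1/(12759 + 211*120) = 1/(12759 + 25320) = 1/38079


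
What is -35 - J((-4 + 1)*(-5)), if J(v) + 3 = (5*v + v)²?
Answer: -8132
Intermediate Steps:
J(v) = -3 + 36*v² (J(v) = -3 + (5*v + v)² = -3 + (6*v)² = -3 + 36*v²)
-35 - J((-4 + 1)*(-5)) = -35 - (-3 + 36*((-4 + 1)*(-5))²) = -35 - (-3 + 36*(-3*(-5))²) = -35 - (-3 + 36*15²) = -35 - (-3 + 36*225) = -35 - (-3 + 8100) = -35 - 1*8097 = -35 - 8097 = -8132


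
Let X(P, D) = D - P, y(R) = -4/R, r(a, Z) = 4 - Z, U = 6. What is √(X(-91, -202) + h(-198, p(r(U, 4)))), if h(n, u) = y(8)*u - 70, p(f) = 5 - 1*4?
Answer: 11*I*√6/2 ≈ 13.472*I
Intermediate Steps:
p(f) = 1 (p(f) = 5 - 4 = 1)
h(n, u) = -70 - u/2 (h(n, u) = (-4/8)*u - 70 = (-4*⅛)*u - 70 = -u/2 - 70 = -70 - u/2)
√(X(-91, -202) + h(-198, p(r(U, 4)))) = √((-202 - 1*(-91)) + (-70 - ½*1)) = √((-202 + 91) + (-70 - ½)) = √(-111 - 141/2) = √(-363/2) = 11*I*√6/2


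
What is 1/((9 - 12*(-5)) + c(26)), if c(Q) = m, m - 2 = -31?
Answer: 1/40 ≈ 0.025000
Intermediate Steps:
m = -29 (m = 2 - 31 = -29)
c(Q) = -29
1/((9 - 12*(-5)) + c(26)) = 1/((9 - 12*(-5)) - 29) = 1/((9 + 60) - 29) = 1/(69 - 29) = 1/40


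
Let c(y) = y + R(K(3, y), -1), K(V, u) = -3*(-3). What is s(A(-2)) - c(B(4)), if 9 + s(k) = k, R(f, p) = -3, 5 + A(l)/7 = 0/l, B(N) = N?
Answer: -45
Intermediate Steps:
K(V, u) = 9
A(l) = -35 (A(l) = -35 + 7*(0/l) = -35 + 7*0 = -35 + 0 = -35)
s(k) = -9 + k
c(y) = -3 + y (c(y) = y - 3 = -3 + y)
s(A(-2)) - c(B(4)) = (-9 - 35) - (-3 + 4) = -44 - 1*1 = -44 - 1 = -45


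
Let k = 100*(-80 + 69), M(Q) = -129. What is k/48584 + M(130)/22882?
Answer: -1964846/69481193 ≈ -0.028279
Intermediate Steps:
k = -1100 (k = 100*(-11) = -1100)
k/48584 + M(130)/22882 = -1100/48584 - 129/22882 = -1100*1/48584 - 129*1/22882 = -275/12146 - 129/22882 = -1964846/69481193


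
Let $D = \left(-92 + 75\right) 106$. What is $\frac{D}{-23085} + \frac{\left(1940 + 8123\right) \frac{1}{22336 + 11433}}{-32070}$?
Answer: $\frac{130085528887}{1666693646370} \approx 0.07805$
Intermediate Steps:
$D = -1802$ ($D = \left(-17\right) 106 = -1802$)
$\frac{D}{-23085} + \frac{\left(1940 + 8123\right) \frac{1}{22336 + 11433}}{-32070} = - \frac{1802}{-23085} + \frac{\left(1940 + 8123\right) \frac{1}{22336 + 11433}}{-32070} = \left(-1802\right) \left(- \frac{1}{23085}\right) + \frac{10063}{33769} \left(- \frac{1}{32070}\right) = \frac{1802}{23085} + 10063 \cdot \frac{1}{33769} \left(- \frac{1}{32070}\right) = \frac{1802}{23085} + \frac{10063}{33769} \left(- \frac{1}{32070}\right) = \frac{1802}{23085} - \frac{10063}{1082971830} = \frac{130085528887}{1666693646370}$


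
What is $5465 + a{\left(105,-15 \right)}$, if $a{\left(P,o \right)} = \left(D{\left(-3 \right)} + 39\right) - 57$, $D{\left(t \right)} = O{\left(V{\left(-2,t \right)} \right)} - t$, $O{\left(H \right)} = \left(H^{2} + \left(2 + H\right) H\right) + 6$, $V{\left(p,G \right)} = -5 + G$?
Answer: $5568$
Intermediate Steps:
$O{\left(H \right)} = 6 + H^{2} + H \left(2 + H\right)$ ($O{\left(H \right)} = \left(H^{2} + H \left(2 + H\right)\right) + 6 = 6 + H^{2} + H \left(2 + H\right)$)
$D{\left(t \right)} = -4 + t + 2 \left(-5 + t\right)^{2}$ ($D{\left(t \right)} = \left(6 + 2 \left(-5 + t\right) + 2 \left(-5 + t\right)^{2}\right) - t = \left(6 + \left(-10 + 2 t\right) + 2 \left(-5 + t\right)^{2}\right) - t = \left(-4 + 2 t + 2 \left(-5 + t\right)^{2}\right) - t = -4 + t + 2 \left(-5 + t\right)^{2}$)
$a{\left(P,o \right)} = 103$ ($a{\left(P,o \right)} = \left(\left(-4 - 3 + 2 \left(-5 - 3\right)^{2}\right) + 39\right) - 57 = \left(\left(-4 - 3 + 2 \left(-8\right)^{2}\right) + 39\right) - 57 = \left(\left(-4 - 3 + 2 \cdot 64\right) + 39\right) - 57 = \left(\left(-4 - 3 + 128\right) + 39\right) - 57 = \left(121 + 39\right) - 57 = 160 - 57 = 103$)
$5465 + a{\left(105,-15 \right)} = 5465 + 103 = 5568$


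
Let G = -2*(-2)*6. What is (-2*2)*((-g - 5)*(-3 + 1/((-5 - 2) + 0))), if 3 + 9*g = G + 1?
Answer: -5896/63 ≈ -93.587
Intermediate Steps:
G = 24 (G = 4*6 = 24)
g = 22/9 (g = -⅓ + (24 + 1)/9 = -⅓ + (⅑)*25 = -⅓ + 25/9 = 22/9 ≈ 2.4444)
(-2*2)*((-g - 5)*(-3 + 1/((-5 - 2) + 0))) = (-2*2)*((-1*22/9 - 5)*(-3 + 1/((-5 - 2) + 0))) = -4*(-22/9 - 5)*(-3 + 1/(-7 + 0)) = -(-268)*(-3 + 1/(-7))/9 = -(-268)*(-3 - ⅐)/9 = -(-268)*(-22)/(9*7) = -4*1474/63 = -5896/63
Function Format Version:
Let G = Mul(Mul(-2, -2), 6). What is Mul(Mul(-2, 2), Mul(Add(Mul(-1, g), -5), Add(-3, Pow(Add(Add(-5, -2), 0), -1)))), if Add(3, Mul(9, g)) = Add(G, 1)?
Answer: Rational(-5896, 63) ≈ -93.587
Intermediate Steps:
G = 24 (G = Mul(4, 6) = 24)
g = Rational(22, 9) (g = Add(Rational(-1, 3), Mul(Rational(1, 9), Add(24, 1))) = Add(Rational(-1, 3), Mul(Rational(1, 9), 25)) = Add(Rational(-1, 3), Rational(25, 9)) = Rational(22, 9) ≈ 2.4444)
Mul(Mul(-2, 2), Mul(Add(Mul(-1, g), -5), Add(-3, Pow(Add(Add(-5, -2), 0), -1)))) = Mul(Mul(-2, 2), Mul(Add(Mul(-1, Rational(22, 9)), -5), Add(-3, Pow(Add(Add(-5, -2), 0), -1)))) = Mul(-4, Mul(Add(Rational(-22, 9), -5), Add(-3, Pow(Add(-7, 0), -1)))) = Mul(-4, Mul(Rational(-67, 9), Add(-3, Pow(-7, -1)))) = Mul(-4, Mul(Rational(-67, 9), Add(-3, Rational(-1, 7)))) = Mul(-4, Mul(Rational(-67, 9), Rational(-22, 7))) = Mul(-4, Rational(1474, 63)) = Rational(-5896, 63)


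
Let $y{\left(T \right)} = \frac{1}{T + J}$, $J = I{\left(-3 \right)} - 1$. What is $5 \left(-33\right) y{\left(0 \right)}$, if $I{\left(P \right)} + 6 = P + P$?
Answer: $\frac{165}{13} \approx 12.692$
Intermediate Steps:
$I{\left(P \right)} = -6 + 2 P$ ($I{\left(P \right)} = -6 + \left(P + P\right) = -6 + 2 P$)
$J = -13$ ($J = \left(-6 + 2 \left(-3\right)\right) - 1 = \left(-6 - 6\right) - 1 = -12 - 1 = -13$)
$y{\left(T \right)} = \frac{1}{-13 + T}$ ($y{\left(T \right)} = \frac{1}{T - 13} = \frac{1}{-13 + T}$)
$5 \left(-33\right) y{\left(0 \right)} = \frac{5 \left(-33\right)}{-13 + 0} = - \frac{165}{-13} = \left(-165\right) \left(- \frac{1}{13}\right) = \frac{165}{13}$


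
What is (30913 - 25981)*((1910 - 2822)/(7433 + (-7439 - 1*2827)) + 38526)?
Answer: 538303485240/2833 ≈ 1.9001e+8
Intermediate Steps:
(30913 - 25981)*((1910 - 2822)/(7433 + (-7439 - 1*2827)) + 38526) = 4932*(-912/(7433 + (-7439 - 2827)) + 38526) = 4932*(-912/(7433 - 10266) + 38526) = 4932*(-912/(-2833) + 38526) = 4932*(-912*(-1/2833) + 38526) = 4932*(912/2833 + 38526) = 4932*(109145070/2833) = 538303485240/2833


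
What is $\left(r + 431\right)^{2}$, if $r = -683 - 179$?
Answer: $185761$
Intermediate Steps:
$r = -862$
$\left(r + 431\right)^{2} = \left(-862 + 431\right)^{2} = \left(-431\right)^{2} = 185761$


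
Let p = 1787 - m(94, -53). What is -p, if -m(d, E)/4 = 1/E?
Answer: -94707/53 ≈ -1786.9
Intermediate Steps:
m(d, E) = -4/E
p = 94707/53 (p = 1787 - (-4)/(-53) = 1787 - (-4)*(-1)/53 = 1787 - 1*4/53 = 1787 - 4/53 = 94707/53 ≈ 1786.9)
-p = -1*94707/53 = -94707/53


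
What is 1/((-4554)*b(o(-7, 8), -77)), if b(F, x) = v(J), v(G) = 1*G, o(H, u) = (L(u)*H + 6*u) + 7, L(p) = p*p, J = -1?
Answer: 1/4554 ≈ 0.00021959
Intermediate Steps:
L(p) = p²
o(H, u) = 7 + 6*u + H*u² (o(H, u) = (u²*H + 6*u) + 7 = (H*u² + 6*u) + 7 = (6*u + H*u²) + 7 = 7 + 6*u + H*u²)
v(G) = G
b(F, x) = -1
1/((-4554)*b(o(-7, 8), -77)) = 1/(-4554*(-1)) = -1/4554*(-1) = 1/4554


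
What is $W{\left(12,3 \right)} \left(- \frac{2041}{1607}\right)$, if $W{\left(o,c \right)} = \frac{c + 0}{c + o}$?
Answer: $- \frac{2041}{8035} \approx -0.25401$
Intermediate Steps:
$W{\left(o,c \right)} = \frac{c}{c + o}$
$W{\left(12,3 \right)} \left(- \frac{2041}{1607}\right) = \frac{3}{3 + 12} \left(- \frac{2041}{1607}\right) = \frac{3}{15} \left(\left(-2041\right) \frac{1}{1607}\right) = 3 \cdot \frac{1}{15} \left(- \frac{2041}{1607}\right) = \frac{1}{5} \left(- \frac{2041}{1607}\right) = - \frac{2041}{8035}$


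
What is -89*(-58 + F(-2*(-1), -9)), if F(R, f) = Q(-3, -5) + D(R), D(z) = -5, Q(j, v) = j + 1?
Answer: 5785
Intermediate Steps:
Q(j, v) = 1 + j
F(R, f) = -7 (F(R, f) = (1 - 3) - 5 = -2 - 5 = -7)
-89*(-58 + F(-2*(-1), -9)) = -89*(-58 - 7) = -89*(-65) = 5785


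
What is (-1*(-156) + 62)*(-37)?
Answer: -8066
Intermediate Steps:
(-1*(-156) + 62)*(-37) = (156 + 62)*(-37) = 218*(-37) = -8066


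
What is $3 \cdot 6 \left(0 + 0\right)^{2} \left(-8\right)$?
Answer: $0$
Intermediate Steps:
$3 \cdot 6 \left(0 + 0\right)^{2} \left(-8\right) = 18 \cdot 0^{2} \left(-8\right) = 18 \cdot 0 \left(-8\right) = 0 \left(-8\right) = 0$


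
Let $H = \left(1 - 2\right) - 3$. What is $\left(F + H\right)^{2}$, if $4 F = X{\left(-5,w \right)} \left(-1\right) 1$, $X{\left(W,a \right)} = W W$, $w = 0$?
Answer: $\frac{1681}{16} \approx 105.06$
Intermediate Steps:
$X{\left(W,a \right)} = W^{2}$
$H = -4$ ($H = -1 - 3 = -4$)
$F = - \frac{25}{4}$ ($F = \frac{\left(-5\right)^{2} \left(-1\right) 1}{4} = \frac{25 \left(-1\right) 1}{4} = \frac{\left(-25\right) 1}{4} = \frac{1}{4} \left(-25\right) = - \frac{25}{4} \approx -6.25$)
$\left(F + H\right)^{2} = \left(- \frac{25}{4} - 4\right)^{2} = \left(- \frac{41}{4}\right)^{2} = \frac{1681}{16}$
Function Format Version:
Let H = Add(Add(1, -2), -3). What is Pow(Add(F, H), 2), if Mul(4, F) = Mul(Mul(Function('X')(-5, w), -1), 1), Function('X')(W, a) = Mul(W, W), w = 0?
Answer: Rational(1681, 16) ≈ 105.06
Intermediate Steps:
Function('X')(W, a) = Pow(W, 2)
H = -4 (H = Add(-1, -3) = -4)
F = Rational(-25, 4) (F = Mul(Rational(1, 4), Mul(Mul(Pow(-5, 2), -1), 1)) = Mul(Rational(1, 4), Mul(Mul(25, -1), 1)) = Mul(Rational(1, 4), Mul(-25, 1)) = Mul(Rational(1, 4), -25) = Rational(-25, 4) ≈ -6.2500)
Pow(Add(F, H), 2) = Pow(Add(Rational(-25, 4), -4), 2) = Pow(Rational(-41, 4), 2) = Rational(1681, 16)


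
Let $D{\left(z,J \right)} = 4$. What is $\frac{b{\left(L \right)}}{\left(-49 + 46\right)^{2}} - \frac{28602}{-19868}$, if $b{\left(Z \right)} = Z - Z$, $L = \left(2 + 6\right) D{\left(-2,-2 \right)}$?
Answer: $\frac{14301}{9934} \approx 1.4396$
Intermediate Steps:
$L = 32$ ($L = \left(2 + 6\right) 4 = 8 \cdot 4 = 32$)
$b{\left(Z \right)} = 0$
$\frac{b{\left(L \right)}}{\left(-49 + 46\right)^{2}} - \frac{28602}{-19868} = \frac{0}{\left(-49 + 46\right)^{2}} - \frac{28602}{-19868} = \frac{0}{\left(-3\right)^{2}} - - \frac{14301}{9934} = \frac{0}{9} + \frac{14301}{9934} = 0 \cdot \frac{1}{9} + \frac{14301}{9934} = 0 + \frac{14301}{9934} = \frac{14301}{9934}$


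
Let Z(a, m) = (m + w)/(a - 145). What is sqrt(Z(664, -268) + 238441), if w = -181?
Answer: sqrt(64226473170)/519 ≈ 488.30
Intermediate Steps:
Z(a, m) = (-181 + m)/(-145 + a) (Z(a, m) = (m - 181)/(a - 145) = (-181 + m)/(-145 + a))
sqrt(Z(664, -268) + 238441) = sqrt((-181 - 268)/(-145 + 664) + 238441) = sqrt(-449/519 + 238441) = sqrt(123750430/519) = sqrt(64226473170)/519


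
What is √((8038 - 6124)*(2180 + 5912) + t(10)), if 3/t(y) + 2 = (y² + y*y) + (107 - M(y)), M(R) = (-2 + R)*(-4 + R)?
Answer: √1022972725083/257 ≈ 3935.5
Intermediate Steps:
M(R) = (-4 + R)*(-2 + R)
t(y) = 3/(97 + y² + 6*y) (t(y) = 3/(-2 + ((y² + y*y) + (107 - (8 + y² - 6*y)))) = 3/(-2 + ((y² + y²) + (107 + (-8 - y² + 6*y)))) = 3/(-2 + (2*y² + (99 - y² + 6*y))) = 3/(-2 + (99 + y² + 6*y)) = 3/(97 + y² + 6*y))
√((8038 - 6124)*(2180 + 5912) + t(10)) = √((8038 - 6124)*(2180 + 5912) + 3/(97 + 10² + 6*10)) = √(1914*8092 + 3/(97 + 100 + 60)) = √(15488088 + 3/257) = √(3980438619/257) = √1022972725083/257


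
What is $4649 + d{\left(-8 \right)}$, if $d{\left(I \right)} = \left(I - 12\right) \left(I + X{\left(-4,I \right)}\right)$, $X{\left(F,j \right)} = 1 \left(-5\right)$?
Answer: $4909$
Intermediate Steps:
$X{\left(F,j \right)} = -5$
$d{\left(I \right)} = \left(-12 + I\right) \left(-5 + I\right)$ ($d{\left(I \right)} = \left(I - 12\right) \left(I - 5\right) = \left(-12 + I\right) \left(-5 + I\right)$)
$4649 + d{\left(-8 \right)} = 4649 + \left(60 + \left(-8\right)^{2} - -136\right) = 4649 + \left(60 + 64 + 136\right) = 4649 + 260 = 4909$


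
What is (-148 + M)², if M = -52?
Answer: 40000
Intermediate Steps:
(-148 + M)² = (-148 - 52)² = (-200)² = 40000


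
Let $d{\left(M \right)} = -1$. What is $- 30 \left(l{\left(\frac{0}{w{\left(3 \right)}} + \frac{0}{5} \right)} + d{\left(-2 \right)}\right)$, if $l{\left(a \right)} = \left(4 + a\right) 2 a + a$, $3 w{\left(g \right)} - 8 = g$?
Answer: $30$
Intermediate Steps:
$w{\left(g \right)} = \frac{8}{3} + \frac{g}{3}$
$l{\left(a \right)} = a + a \left(8 + 2 a\right)$ ($l{\left(a \right)} = \left(8 + 2 a\right) a + a = a \left(8 + 2 a\right) + a = a + a \left(8 + 2 a\right)$)
$- 30 \left(l{\left(\frac{0}{w{\left(3 \right)}} + \frac{0}{5} \right)} + d{\left(-2 \right)}\right) = - 30 \left(\left(\frac{0}{\frac{8}{3} + \frac{1}{3} \cdot 3} + \frac{0}{5}\right) \left(9 + 2 \left(\frac{0}{\frac{8}{3} + \frac{1}{3} \cdot 3} + \frac{0}{5}\right)\right) - 1\right) = - 30 \left(\left(\frac{0}{\frac{8}{3} + 1} + 0 \cdot \frac{1}{5}\right) \left(9 + 2 \left(\frac{0}{\frac{8}{3} + 1} + 0 \cdot \frac{1}{5}\right)\right) - 1\right) = - 30 \left(\left(\frac{0}{\frac{11}{3}} + 0\right) \left(9 + 2 \left(\frac{0}{\frac{11}{3}} + 0\right)\right) - 1\right) = - 30 \left(\left(0 \cdot \frac{3}{11} + 0\right) \left(9 + 2 \left(0 \cdot \frac{3}{11} + 0\right)\right) - 1\right) = - 30 \left(\left(0 + 0\right) \left(9 + 2 \left(0 + 0\right)\right) - 1\right) = - 30 \left(0 \left(9 + 2 \cdot 0\right) - 1\right) = - 30 \left(0 \left(9 + 0\right) - 1\right) = - 30 \left(0 \cdot 9 - 1\right) = - 30 \left(0 - 1\right) = \left(-30\right) \left(-1\right) = 30$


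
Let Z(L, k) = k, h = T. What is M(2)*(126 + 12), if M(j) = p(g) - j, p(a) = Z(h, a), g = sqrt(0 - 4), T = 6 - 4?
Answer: -276 + 276*I ≈ -276.0 + 276.0*I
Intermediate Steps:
T = 2
h = 2
g = 2*I (g = sqrt(-4) = 2*I ≈ 2.0*I)
p(a) = a
M(j) = -j + 2*I (M(j) = 2*I - j = -j + 2*I)
M(2)*(126 + 12) = (-1*2 + 2*I)*(126 + 12) = (-2 + 2*I)*138 = -276 + 276*I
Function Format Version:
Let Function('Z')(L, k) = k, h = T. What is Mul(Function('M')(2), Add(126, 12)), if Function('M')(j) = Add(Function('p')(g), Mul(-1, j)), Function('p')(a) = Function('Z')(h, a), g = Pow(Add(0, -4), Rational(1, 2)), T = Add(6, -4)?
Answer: Add(-276, Mul(276, I)) ≈ Add(-276.00, Mul(276.00, I))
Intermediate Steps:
T = 2
h = 2
g = Mul(2, I) (g = Pow(-4, Rational(1, 2)) = Mul(2, I) ≈ Mul(2.0000, I))
Function('p')(a) = a
Function('M')(j) = Add(Mul(-1, j), Mul(2, I)) (Function('M')(j) = Add(Mul(2, I), Mul(-1, j)) = Add(Mul(-1, j), Mul(2, I)))
Mul(Function('M')(2), Add(126, 12)) = Mul(Add(Mul(-1, 2), Mul(2, I)), Add(126, 12)) = Mul(Add(-2, Mul(2, I)), 138) = Add(-276, Mul(276, I))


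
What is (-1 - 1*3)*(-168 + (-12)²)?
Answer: 96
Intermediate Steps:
(-1 - 1*3)*(-168 + (-12)²) = (-1 - 3)*(-168 + 144) = -4*(-24) = 96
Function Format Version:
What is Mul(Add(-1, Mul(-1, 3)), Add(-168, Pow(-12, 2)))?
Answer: 96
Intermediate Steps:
Mul(Add(-1, Mul(-1, 3)), Add(-168, Pow(-12, 2))) = Mul(Add(-1, -3), Add(-168, 144)) = Mul(-4, -24) = 96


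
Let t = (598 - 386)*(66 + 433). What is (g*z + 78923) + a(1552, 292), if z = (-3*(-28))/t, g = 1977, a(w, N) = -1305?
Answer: 2052804763/26447 ≈ 77620.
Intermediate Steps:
t = 105788 (t = 212*499 = 105788)
z = 21/26447 (z = -3*(-28)/105788 = 84*(1/105788) = 21/26447 ≈ 0.00079404)
(g*z + 78923) + a(1552, 292) = (1977*(21/26447) + 78923) - 1305 = (41517/26447 + 78923) - 1305 = 2087318098/26447 - 1305 = 2052804763/26447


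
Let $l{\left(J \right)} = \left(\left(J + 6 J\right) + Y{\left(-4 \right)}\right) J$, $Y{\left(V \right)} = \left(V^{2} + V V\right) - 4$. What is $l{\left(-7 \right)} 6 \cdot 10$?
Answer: $8820$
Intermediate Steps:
$Y{\left(V \right)} = -4 + 2 V^{2}$ ($Y{\left(V \right)} = \left(V^{2} + V^{2}\right) - 4 = 2 V^{2} - 4 = -4 + 2 V^{2}$)
$l{\left(J \right)} = J \left(28 + 7 J\right)$ ($l{\left(J \right)} = \left(\left(J + 6 J\right) - \left(4 - 2 \left(-4\right)^{2}\right)\right) J = \left(7 J + \left(-4 + 2 \cdot 16\right)\right) J = \left(7 J + \left(-4 + 32\right)\right) J = \left(7 J + 28\right) J = \left(28 + 7 J\right) J = J \left(28 + 7 J\right)$)
$l{\left(-7 \right)} 6 \cdot 10 = 7 \left(-7\right) \left(4 - 7\right) 6 \cdot 10 = 7 \left(-7\right) \left(-3\right) 60 = 147 \cdot 60 = 8820$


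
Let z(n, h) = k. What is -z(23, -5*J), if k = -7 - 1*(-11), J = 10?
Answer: -4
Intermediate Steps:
k = 4 (k = -7 + 11 = 4)
z(n, h) = 4
-z(23, -5*J) = -1*4 = -4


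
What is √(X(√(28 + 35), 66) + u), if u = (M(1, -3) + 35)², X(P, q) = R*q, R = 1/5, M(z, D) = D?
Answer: √25930/5 ≈ 32.206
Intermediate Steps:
R = ⅕ ≈ 0.20000
X(P, q) = q/5
u = 1024 (u = (-3 + 35)² = 32² = 1024)
√(X(√(28 + 35), 66) + u) = √((⅕)*66 + 1024) = √(66/5 + 1024) = √(5186/5) = √25930/5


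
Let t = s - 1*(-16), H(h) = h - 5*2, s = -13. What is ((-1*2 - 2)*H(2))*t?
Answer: 96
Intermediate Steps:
H(h) = -10 + h (H(h) = h - 10 = -10 + h)
t = 3 (t = -13 - 1*(-16) = -13 + 16 = 3)
((-1*2 - 2)*H(2))*t = ((-1*2 - 2)*(-10 + 2))*3 = ((-2 - 2)*(-8))*3 = -4*(-8)*3 = 32*3 = 96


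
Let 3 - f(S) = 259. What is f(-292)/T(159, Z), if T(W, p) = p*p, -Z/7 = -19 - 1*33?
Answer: -16/8281 ≈ -0.0019321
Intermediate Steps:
f(S) = -256 (f(S) = 3 - 1*259 = 3 - 259 = -256)
Z = 364 (Z = -7*(-19 - 1*33) = -7*(-19 - 33) = -7*(-52) = 364)
T(W, p) = p²
f(-292)/T(159, Z) = -256/(364²) = -256/132496 = -256*1/132496 = -16/8281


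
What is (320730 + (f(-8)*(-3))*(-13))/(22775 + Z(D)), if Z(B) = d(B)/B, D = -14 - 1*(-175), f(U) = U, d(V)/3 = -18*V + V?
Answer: 160209/11362 ≈ 14.100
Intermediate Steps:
d(V) = -51*V (d(V) = 3*(-18*V + V) = 3*(-17*V) = -51*V)
D = 161 (D = -14 + 175 = 161)
Z(B) = -51 (Z(B) = (-51*B)/B = -51)
(320730 + (f(-8)*(-3))*(-13))/(22775 + Z(D)) = (320730 - 8*(-3)*(-13))/(22775 - 51) = (320730 + 24*(-13))/22724 = (320730 - 312)*(1/22724) = 320418*(1/22724) = 160209/11362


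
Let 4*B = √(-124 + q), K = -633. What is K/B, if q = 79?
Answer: 844*I*√5/5 ≈ 377.45*I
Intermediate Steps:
B = 3*I*√5/4 (B = √(-124 + 79)/4 = √(-45)/4 = (3*I*√5)/4 = 3*I*√5/4 ≈ 1.6771*I)
K/B = -633*(-4*I*√5/15) = -(-844)*I*√5/5 = 844*I*√5/5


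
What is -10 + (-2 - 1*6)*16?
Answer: -138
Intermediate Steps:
-10 + (-2 - 1*6)*16 = -10 + (-2 - 6)*16 = -10 - 8*16 = -10 - 128 = -138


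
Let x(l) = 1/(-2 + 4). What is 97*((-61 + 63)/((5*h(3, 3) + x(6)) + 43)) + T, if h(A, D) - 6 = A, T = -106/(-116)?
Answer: 31885/10266 ≈ 3.1059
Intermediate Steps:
x(l) = ½ (x(l) = 1/2 = ½)
T = 53/58 (T = -106*(-1/116) = 53/58 ≈ 0.91379)
h(A, D) = 6 + A
97*((-61 + 63)/((5*h(3, 3) + x(6)) + 43)) + T = 97*((-61 + 63)/((5*(6 + 3) + ½) + 43)) + 53/58 = 97*(2/((5*9 + ½) + 43)) + 53/58 = 97*(2/((45 + ½) + 43)) + 53/58 = 97*(2/(91/2 + 43)) + 53/58 = 97*(2/(177/2)) + 53/58 = 97*(2*(2/177)) + 53/58 = 97*(4/177) + 53/58 = 388/177 + 53/58 = 31885/10266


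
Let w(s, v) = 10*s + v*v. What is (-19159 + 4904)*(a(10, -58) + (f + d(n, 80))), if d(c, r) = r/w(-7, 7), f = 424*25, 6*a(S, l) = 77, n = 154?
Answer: -6351728645/42 ≈ -1.5123e+8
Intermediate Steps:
a(S, l) = 77/6 (a(S, l) = (1/6)*77 = 77/6)
w(s, v) = v**2 + 10*s (w(s, v) = 10*s + v**2 = v**2 + 10*s)
f = 10600
d(c, r) = -r/21 (d(c, r) = r/(7**2 + 10*(-7)) = r/(49 - 70) = r/(-21) = r*(-1/21) = -r/21)
(-19159 + 4904)*(a(10, -58) + (f + d(n, 80))) = (-19159 + 4904)*(77/6 + (10600 - 1/21*80)) = -14255*(77/6 + (10600 - 80/21)) = -14255*(77/6 + 222520/21) = -14255*445579/42 = -6351728645/42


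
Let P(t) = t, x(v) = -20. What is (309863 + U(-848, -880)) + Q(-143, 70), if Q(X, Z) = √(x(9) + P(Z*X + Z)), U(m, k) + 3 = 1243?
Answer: 311103 + 2*I*√2490 ≈ 3.111e+5 + 99.8*I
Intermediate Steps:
U(m, k) = 1240 (U(m, k) = -3 + 1243 = 1240)
Q(X, Z) = √(-20 + Z + X*Z) (Q(X, Z) = √(-20 + (Z*X + Z)) = √(-20 + (X*Z + Z)) = √(-20 + (Z + X*Z)) = √(-20 + Z + X*Z))
(309863 + U(-848, -880)) + Q(-143, 70) = (309863 + 1240) + √(-20 + 70*(1 - 143)) = 311103 + √(-20 + 70*(-142)) = 311103 + √(-20 - 9940) = 311103 + √(-9960) = 311103 + 2*I*√2490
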